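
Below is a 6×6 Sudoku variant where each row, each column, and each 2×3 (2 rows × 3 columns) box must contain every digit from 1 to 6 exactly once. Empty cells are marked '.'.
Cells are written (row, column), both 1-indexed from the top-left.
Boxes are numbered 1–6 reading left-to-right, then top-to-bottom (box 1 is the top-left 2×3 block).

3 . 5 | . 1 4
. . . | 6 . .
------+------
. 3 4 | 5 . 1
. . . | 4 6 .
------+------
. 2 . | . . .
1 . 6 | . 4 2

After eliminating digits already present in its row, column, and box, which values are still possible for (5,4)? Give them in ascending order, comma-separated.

Row 5 already contains {2}.
Column 4 already contains {4, 5, 6}.
Its 2×3 block (box 6) already contains {2, 4}.
Removing those from 1–6 leaves {1, 3} as the candidates for (5,4).

1,3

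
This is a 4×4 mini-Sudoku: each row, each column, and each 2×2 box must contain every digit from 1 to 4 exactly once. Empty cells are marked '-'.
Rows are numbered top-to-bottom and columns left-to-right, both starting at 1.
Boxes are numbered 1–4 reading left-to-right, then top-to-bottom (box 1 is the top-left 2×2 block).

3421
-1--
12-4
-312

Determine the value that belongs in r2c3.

Cell r2c3 itself could take any of {3, 4} by direct elimination.
Consider where 4 can go in row 2.
r2c1 is out (box 1 already has a 4).
r2c4 is out (column 4 already has a 4).
So the only cell in row 2 that can hold 4 is r2c3.
Therefore r2c3 = 4.

4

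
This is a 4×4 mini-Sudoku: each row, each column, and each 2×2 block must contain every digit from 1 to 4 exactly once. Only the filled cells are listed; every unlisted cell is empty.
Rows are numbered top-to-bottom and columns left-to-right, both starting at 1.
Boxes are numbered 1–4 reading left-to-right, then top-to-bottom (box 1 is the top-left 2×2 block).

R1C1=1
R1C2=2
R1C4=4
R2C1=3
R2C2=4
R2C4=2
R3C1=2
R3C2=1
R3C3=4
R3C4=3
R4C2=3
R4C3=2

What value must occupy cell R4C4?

1

Row 4 already contains {2, 3}.
Column 4 already contains {2, 3, 4}.
Its 2×2 block (box 4) already contains {2, 3, 4}.
The only value from 1–4 not eliminated is 1, so R4C4 = 1.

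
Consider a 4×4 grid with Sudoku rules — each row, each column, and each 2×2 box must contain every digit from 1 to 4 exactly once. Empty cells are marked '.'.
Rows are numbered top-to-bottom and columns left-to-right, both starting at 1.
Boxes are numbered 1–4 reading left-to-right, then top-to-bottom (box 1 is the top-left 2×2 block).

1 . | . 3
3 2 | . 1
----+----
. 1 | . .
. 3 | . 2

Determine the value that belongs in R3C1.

2

Cell R3C1 itself could take any of {2, 4} by direct elimination.
Consider where 2 can go in row 3.
R3C3 is out (box 4 already has a 2).
R3C4 is out (column 4 already has a 2).
So the only cell in row 3 that can hold 2 is R3C1.
Therefore R3C1 = 2.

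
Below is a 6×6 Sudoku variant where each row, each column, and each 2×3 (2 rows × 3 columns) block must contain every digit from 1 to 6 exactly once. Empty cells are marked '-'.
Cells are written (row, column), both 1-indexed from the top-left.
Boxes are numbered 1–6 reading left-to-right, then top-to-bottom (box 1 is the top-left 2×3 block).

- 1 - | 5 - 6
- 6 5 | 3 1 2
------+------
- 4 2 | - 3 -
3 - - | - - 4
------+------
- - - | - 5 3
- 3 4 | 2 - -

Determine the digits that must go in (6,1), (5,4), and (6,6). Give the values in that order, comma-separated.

For (6,1):
  Consider where 5 can go in row 6.
  (6,5) is out (column 5 already has a 5).
  (6,6) is out (box 6 already has a 5).
  So the only cell in row 6 that can hold 5 is (6,1).
  So (6,1) = 5.
For (5,4):
  Consider where 4 can go in column 4.
  (3,4) is out (row 3 already has a 4).
  (4,4) is out (row 4 already has a 4).
  So the only cell in column 4 that can hold 4 is (5,4).
  So (5,4) = 4.
For (6,6):
  Row 6 already contains {2, 3, 4}.
  Column 6 already contains {2, 3, 4, 6}.
  Its 2×3 block (box 6) already contains {2, 3, 5}.
  The only value from 1–6 not eliminated is 1, so (6,6) = 1.

5,4,1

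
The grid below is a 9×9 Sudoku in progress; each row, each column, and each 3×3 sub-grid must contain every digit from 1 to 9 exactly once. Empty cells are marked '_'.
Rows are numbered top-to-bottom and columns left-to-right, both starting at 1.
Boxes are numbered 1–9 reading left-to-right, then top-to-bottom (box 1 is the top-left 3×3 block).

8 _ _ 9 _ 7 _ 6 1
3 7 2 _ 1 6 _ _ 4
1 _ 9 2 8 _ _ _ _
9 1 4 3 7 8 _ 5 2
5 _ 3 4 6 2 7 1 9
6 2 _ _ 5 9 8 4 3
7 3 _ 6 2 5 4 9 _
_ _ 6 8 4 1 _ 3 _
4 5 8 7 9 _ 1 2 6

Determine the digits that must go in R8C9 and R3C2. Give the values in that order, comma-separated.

For R8C9:
  Consider where 7 can go in box 9.
  R7C9 is out (row 7 already has a 7).
  R8C7 is out (column 7 already has a 7).
  So the only cell in box 9 that can hold 7 is R8C9.
  So R8C9 = 7.
For R3C2:
  Consider where 6 can go in column 2.
  R1C2 is out (row 1 already has a 6).
  R5C2 is out (row 5 already has a 6).
  R8C2 is out (row 8 already has a 6).
  So the only cell in column 2 that can hold 6 is R3C2.
  So R3C2 = 6.

7,6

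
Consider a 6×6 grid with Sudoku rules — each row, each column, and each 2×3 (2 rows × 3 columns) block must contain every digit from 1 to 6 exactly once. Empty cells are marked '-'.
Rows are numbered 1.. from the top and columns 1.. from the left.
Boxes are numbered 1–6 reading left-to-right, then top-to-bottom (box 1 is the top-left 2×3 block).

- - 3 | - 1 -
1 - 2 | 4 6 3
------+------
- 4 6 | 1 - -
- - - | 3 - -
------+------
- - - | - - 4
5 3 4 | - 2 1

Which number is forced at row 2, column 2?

5

Row 2 already contains {1, 2, 3, 4, 6}.
Column 2 already contains {3, 4}.
Its 2×3 block (box 1) already contains {1, 2, 3}.
The only value from 1–6 not eliminated is 5, so row 2, column 2 = 5.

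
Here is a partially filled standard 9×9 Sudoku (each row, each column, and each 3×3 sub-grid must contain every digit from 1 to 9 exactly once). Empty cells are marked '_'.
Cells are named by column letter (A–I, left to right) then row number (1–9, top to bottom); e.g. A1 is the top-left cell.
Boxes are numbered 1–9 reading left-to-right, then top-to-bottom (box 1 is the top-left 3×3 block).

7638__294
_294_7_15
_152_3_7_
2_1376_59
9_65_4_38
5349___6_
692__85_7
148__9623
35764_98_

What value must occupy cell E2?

6

Row 2 already contains {1, 2, 4, 5, 7, 9}.
Column E already contains {4, 7}.
Its 3×3 block (box 2) already contains {2, 3, 4, 7, 8}.
The only value from 1–9 not eliminated is 6, so E2 = 6.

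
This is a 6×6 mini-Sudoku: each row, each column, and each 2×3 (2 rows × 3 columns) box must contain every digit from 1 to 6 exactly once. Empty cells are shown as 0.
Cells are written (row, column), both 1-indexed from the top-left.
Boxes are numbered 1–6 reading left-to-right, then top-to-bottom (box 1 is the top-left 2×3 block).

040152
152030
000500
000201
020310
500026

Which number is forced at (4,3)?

Cell (4,3) itself could take any of {3, 4, 5, 6} by direct elimination.
Consider where 5 can go in column 3.
(1,3) is out (row 1 already has a 5).
(3,3) is out (row 3 already has a 5).
(5,3) is out (box 5 already has a 5).
(6,3) is out (row 6 already has a 5).
So the only cell in column 3 that can hold 5 is (4,3).
Therefore (4,3) = 5.

5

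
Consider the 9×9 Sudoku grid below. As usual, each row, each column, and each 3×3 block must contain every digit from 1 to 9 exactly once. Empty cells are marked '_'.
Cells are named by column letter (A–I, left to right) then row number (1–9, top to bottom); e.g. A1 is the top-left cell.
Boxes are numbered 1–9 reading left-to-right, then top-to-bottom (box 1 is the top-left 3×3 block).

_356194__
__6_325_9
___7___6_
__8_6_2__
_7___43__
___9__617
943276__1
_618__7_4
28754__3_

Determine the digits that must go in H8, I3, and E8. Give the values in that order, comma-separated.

For H8:
  Consider where 2 can go in row 8.
  A8 is out (column A already has a 2).
  E8 is out (box 8 already has a 2).
  F8 is out (column F already has a 2).
  So the only cell in row 8 that can hold 2 is H8.
  So H8 = 2.
For I3:
  Consider where 3 can go in column I.
  I1 is out (row 1 already has a 3).
  I4 is out (box 6 already has a 3).
  I5 is out (row 5 already has a 3).
  I9 is out (row 9 already has a 3).
  So the only cell in column I that can hold 3 is I3.
  So I3 = 3.
For E8:
  Row 8 already contains {1, 4, 6, 7, 8}.
  Column E already contains {1, 3, 4, 6, 7}.
  Its 3×3 block (box 8) already contains {2, 4, 5, 6, 7, 8}.
  The only value from 1–9 not eliminated is 9, so E8 = 9.

2,3,9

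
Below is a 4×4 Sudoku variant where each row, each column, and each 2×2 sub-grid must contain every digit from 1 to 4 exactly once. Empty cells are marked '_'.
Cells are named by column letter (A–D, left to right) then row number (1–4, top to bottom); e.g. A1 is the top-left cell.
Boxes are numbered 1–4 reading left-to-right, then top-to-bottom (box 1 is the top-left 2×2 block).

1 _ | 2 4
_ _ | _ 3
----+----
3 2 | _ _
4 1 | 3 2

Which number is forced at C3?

Cell C3 itself could take any of {1, 4} by direct elimination.
Consider where 4 can go in row 3.
D3 is out (column D already has a 4).
So the only cell in row 3 that can hold 4 is C3.
Therefore C3 = 4.

4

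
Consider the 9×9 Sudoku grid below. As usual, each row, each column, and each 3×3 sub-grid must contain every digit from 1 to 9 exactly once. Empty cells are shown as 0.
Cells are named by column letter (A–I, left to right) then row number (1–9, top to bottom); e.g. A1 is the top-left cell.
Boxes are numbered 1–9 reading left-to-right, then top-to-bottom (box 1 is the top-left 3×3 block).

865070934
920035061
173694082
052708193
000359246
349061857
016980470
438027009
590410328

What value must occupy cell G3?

Row 3 already contains {1, 2, 3, 4, 6, 7, 8, 9}.
Column G already contains {1, 2, 3, 4, 8, 9}.
Its 3×3 block (box 3) already contains {1, 2, 3, 4, 6, 8, 9}.
The only value from 1–9 not eliminated is 5, so G3 = 5.

5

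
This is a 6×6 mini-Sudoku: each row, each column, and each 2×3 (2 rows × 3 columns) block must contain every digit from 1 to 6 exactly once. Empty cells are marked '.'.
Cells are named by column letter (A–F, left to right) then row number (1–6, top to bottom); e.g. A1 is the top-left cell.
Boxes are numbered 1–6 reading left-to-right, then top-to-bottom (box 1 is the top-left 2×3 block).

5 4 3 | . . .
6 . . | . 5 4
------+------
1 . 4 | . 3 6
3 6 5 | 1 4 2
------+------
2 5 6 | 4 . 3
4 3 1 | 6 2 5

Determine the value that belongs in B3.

2

Row 3 already contains {1, 3, 4, 6}.
Column B already contains {3, 4, 5, 6}.
Its 2×3 block (box 3) already contains {1, 3, 4, 5, 6}.
The only value from 1–6 not eliminated is 2, so B3 = 2.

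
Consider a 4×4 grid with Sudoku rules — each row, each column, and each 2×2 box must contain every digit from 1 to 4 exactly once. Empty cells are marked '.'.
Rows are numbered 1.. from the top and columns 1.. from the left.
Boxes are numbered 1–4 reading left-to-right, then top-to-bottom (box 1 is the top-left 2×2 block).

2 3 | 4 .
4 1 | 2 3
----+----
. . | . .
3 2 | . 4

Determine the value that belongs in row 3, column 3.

Cell row 3, column 3 itself could take any of {1, 3} by direct elimination.
Consider where 3 can go in column 3.
row 4, column 3 is out (row 4 already has a 3).
So the only cell in column 3 that can hold 3 is row 3, column 3.
Therefore row 3, column 3 = 3.

3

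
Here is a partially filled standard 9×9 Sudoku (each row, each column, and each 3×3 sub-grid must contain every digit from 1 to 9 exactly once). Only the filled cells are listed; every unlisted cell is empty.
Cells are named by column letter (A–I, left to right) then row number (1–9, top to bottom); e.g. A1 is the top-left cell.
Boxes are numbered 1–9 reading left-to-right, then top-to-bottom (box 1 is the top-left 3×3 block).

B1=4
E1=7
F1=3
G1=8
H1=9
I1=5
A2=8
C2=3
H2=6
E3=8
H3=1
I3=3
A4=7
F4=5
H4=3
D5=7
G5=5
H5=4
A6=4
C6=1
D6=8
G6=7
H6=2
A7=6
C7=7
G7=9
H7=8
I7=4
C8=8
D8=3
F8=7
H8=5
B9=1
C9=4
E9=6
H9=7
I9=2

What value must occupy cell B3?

Cell B3 itself could take any of {2, 5, 6, 7, 9} by direct elimination.
Consider where 7 can go in row 3.
A3 is out (column A already has a 7).
C3 is out (column C already has a 7).
D3 is out (column D already has a 7).
F3 is out (column F already has a 7).
G3 is out (column G already has a 7).
So the only cell in row 3 that can hold 7 is B3.
Therefore B3 = 7.

7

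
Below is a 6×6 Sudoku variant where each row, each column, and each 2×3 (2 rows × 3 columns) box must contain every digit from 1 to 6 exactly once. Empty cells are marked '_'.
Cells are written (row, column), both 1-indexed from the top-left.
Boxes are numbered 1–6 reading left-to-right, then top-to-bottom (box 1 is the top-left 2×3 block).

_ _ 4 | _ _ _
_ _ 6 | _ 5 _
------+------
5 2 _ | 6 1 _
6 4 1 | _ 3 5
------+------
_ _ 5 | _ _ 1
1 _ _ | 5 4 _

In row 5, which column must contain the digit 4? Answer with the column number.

1

Consider where 4 can go in row 5.
(5,2) is out (column 2 already has a 4).
(5,4) is out (box 6 already has a 4).
(5,5) is out (column 5 already has a 4).
So the only cell in row 5 that can hold 4 is (5,1).
That is column 1.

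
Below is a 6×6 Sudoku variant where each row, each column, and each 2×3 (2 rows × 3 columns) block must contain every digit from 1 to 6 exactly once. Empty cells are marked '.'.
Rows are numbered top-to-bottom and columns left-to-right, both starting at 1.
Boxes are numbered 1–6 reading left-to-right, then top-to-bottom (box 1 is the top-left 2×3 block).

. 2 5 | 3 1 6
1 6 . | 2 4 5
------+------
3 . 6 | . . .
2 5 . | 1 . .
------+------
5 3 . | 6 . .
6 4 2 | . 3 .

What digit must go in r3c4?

4

Cell r3c4 itself could take any of {4, 5} by direct elimination.
Consider where 4 can go in column 4.
r6c4 is out (row 6 already has a 4).
So the only cell in column 4 that can hold 4 is r3c4.
Therefore r3c4 = 4.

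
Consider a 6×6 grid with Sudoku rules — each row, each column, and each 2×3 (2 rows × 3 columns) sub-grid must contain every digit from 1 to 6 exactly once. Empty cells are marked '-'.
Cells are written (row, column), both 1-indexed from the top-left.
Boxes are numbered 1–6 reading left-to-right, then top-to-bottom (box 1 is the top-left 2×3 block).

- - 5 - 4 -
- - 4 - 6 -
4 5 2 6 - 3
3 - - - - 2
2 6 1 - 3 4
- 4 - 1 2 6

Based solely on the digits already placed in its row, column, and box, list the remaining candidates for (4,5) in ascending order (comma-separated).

1,5

Row 4 already contains {2, 3}.
Column 5 already contains {2, 3, 4, 6}.
Its 2×3 block (box 4) already contains {2, 3, 6}.
Removing those from 1–6 leaves {1, 5} as the candidates for (4,5).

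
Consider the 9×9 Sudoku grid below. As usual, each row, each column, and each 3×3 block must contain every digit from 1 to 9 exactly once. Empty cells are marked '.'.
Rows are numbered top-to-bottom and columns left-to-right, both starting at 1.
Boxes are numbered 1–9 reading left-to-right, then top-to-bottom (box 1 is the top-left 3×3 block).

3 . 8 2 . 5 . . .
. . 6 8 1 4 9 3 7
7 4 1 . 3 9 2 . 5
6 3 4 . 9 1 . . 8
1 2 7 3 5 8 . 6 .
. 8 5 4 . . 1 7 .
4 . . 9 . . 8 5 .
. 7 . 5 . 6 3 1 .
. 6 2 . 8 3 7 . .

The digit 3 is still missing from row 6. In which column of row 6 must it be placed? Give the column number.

9

Consider where 3 can go in row 6.
R6C1 is out (column 1 already has a 3).
R6C5 is out (column 5 already has a 3).
R6C6 is out (column 6 already has a 3).
So the only cell in row 6 that can hold 3 is R6C9.
That is column 9.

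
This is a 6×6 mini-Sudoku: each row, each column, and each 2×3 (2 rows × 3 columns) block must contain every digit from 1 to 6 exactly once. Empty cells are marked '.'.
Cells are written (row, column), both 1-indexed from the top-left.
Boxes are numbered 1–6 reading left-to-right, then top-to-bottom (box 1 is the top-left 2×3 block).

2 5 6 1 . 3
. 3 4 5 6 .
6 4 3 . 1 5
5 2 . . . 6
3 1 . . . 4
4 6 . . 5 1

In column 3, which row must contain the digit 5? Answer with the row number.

5

Consider where 5 can go in column 3.
(4,3) is out (row 4 already has a 5).
(6,3) is out (row 6 already has a 5).
So the only cell in column 3 that can hold 5 is (5,3).
That is row 5.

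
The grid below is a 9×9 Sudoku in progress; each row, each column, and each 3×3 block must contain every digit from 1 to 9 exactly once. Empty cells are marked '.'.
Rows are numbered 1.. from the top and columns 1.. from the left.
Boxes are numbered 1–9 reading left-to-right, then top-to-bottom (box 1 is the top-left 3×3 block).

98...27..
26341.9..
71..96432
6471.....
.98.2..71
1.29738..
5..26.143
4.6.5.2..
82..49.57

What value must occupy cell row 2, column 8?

8

Row 2 already contains {1, 2, 3, 4, 6, 9}.
Column 8 already contains {3, 4, 5, 7}.
Its 3×3 block (box 3) already contains {2, 3, 4, 7, 9}.
The only value from 1–9 not eliminated is 8, so row 2, column 8 = 8.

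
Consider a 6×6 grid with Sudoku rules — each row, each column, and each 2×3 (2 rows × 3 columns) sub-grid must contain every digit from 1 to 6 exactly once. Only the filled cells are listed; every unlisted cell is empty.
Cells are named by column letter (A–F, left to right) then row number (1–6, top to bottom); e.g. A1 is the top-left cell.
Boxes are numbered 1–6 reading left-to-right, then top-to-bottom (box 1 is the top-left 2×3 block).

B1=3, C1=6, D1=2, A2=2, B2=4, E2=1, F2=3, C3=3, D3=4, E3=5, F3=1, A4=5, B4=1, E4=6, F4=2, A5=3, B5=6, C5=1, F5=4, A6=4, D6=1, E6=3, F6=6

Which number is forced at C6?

Cell C6 itself could take any of {2, 5} by direct elimination.
Consider where 2 can go in column C.
C2 is out (row 2 already has a 2).
C4 is out (row 4 already has a 2).
So the only cell in column C that can hold 2 is C6.
Therefore C6 = 2.

2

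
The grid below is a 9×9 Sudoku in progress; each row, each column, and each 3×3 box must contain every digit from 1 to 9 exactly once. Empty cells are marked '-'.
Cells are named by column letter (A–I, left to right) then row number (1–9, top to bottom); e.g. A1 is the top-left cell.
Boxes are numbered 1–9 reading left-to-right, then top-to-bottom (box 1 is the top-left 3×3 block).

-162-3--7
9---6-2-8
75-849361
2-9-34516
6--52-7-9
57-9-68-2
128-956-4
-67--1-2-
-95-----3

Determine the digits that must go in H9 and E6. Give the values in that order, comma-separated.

For H9:
  Consider where 8 can go in box 9.
  H7 is out (row 7 already has a 8).
  G8 is out (column G already has a 8).
  I8 is out (column I already has a 8).
  G9 is out (column G already has a 8).
  So the only cell in box 9 that can hold 8 is H9.
  So H9 = 8.
For E6:
  Row 6 already contains {2, 5, 6, 7, 8, 9}.
  Column E already contains {2, 3, 4, 6, 9}.
  Its 3×3 block (box 5) already contains {2, 3, 4, 5, 6, 9}.
  The only value from 1–9 not eliminated is 1, so E6 = 1.

8,1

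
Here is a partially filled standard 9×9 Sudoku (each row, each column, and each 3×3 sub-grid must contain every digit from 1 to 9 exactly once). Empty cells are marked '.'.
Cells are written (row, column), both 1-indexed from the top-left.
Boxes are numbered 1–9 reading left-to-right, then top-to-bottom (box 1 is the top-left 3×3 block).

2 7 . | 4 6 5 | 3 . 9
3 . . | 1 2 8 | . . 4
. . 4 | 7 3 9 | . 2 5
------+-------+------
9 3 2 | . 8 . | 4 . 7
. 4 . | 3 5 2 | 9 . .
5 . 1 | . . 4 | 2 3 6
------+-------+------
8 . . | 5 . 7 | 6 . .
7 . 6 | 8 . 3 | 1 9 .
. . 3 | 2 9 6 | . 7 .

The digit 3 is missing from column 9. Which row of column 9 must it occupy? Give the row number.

Consider where 3 can go in column 9.
(5,9) is out (row 5 already has a 3).
(8,9) is out (row 8 already has a 3).
(9,9) is out (row 9 already has a 3).
So the only cell in column 9 that can hold 3 is (7,9).
That is row 7.

7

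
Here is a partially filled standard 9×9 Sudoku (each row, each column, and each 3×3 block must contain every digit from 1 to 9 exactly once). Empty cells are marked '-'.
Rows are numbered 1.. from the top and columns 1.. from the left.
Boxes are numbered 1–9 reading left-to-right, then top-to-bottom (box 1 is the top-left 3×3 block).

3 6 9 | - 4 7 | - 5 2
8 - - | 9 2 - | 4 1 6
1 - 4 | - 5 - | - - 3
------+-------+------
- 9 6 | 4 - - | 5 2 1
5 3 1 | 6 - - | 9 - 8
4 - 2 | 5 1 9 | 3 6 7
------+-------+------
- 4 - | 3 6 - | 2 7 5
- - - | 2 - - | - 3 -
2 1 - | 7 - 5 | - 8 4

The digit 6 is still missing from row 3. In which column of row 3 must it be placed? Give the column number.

Consider where 6 can go in row 3.
row 3, column 2 is out (column 2 already has a 6).
row 3, column 4 is out (column 4 already has a 6).
row 3, column 7 is out (box 3 already has a 6).
row 3, column 8 is out (column 8 already has a 6).
So the only cell in row 3 that can hold 6 is row 3, column 6.
That is column 6.

6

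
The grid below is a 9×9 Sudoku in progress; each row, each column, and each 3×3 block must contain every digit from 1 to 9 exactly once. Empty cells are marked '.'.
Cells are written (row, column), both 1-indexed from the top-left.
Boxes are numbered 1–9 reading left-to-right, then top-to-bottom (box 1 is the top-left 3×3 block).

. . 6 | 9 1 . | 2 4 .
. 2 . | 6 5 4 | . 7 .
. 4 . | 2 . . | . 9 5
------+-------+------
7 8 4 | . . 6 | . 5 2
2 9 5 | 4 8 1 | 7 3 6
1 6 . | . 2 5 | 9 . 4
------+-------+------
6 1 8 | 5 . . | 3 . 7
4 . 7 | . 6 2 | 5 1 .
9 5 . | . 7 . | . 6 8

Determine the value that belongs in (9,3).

Cell (9,3) itself could take any of {2, 3} by direct elimination.
Consider where 2 can go in column 3.
(2,3) is out (row 2 already has a 2).
(3,3) is out (row 3 already has a 2).
(6,3) is out (row 6 already has a 2).
So the only cell in column 3 that can hold 2 is (9,3).
Therefore (9,3) = 2.

2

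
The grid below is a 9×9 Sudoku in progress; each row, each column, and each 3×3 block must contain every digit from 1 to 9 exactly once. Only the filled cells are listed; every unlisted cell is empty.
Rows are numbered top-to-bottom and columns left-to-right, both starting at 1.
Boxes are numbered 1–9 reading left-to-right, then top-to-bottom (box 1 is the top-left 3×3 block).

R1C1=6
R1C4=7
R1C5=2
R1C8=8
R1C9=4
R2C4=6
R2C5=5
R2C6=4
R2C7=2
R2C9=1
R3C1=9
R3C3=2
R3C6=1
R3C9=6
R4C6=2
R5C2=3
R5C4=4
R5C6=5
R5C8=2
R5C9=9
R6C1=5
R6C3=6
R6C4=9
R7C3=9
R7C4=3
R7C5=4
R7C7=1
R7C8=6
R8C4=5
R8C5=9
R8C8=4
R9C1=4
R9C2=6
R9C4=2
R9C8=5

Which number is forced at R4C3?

Cell R4C3 itself could take any of {1, 4, 7, 8} by direct elimination.
Consider where 4 can go in column 3.
R1C3 is out (row 1 already has a 4).
R2C3 is out (row 2 already has a 4).
R5C3 is out (row 5 already has a 4).
R8C3 is out (row 8 already has a 4).
R9C3 is out (row 9 already has a 4).
So the only cell in column 3 that can hold 4 is R4C3.
Therefore R4C3 = 4.

4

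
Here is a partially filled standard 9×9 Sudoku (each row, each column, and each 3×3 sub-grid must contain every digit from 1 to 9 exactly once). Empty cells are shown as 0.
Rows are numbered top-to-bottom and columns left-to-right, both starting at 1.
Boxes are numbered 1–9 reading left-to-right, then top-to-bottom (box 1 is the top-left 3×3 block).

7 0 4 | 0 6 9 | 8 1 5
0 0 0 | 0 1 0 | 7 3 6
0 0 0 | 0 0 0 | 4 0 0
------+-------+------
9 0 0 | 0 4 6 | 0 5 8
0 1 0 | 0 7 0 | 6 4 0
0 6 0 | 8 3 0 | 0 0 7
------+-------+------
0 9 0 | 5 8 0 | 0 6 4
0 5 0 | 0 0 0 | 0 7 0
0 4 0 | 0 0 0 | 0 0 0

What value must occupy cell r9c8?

8

Cell r9c8 itself could take any of {2, 8, 9} by direct elimination.
Consider where 8 can go in column 8.
r3c8 is out (box 3 already has a 8).
r6c8 is out (row 6 already has a 8).
So the only cell in column 8 that can hold 8 is r9c8.
Therefore r9c8 = 8.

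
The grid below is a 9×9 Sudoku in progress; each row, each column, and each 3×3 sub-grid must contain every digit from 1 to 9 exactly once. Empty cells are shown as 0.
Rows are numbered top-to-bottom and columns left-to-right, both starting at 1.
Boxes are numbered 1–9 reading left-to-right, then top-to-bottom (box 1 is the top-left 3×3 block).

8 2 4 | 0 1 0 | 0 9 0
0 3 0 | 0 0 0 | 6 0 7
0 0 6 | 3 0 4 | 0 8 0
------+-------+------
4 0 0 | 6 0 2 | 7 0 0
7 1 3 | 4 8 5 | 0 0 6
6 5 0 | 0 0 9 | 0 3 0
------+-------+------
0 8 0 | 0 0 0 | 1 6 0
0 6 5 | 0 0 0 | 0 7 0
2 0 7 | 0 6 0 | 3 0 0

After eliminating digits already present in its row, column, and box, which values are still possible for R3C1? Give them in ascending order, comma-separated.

1,5,9

Row 3 already contains {3, 4, 6, 8}.
Column 1 already contains {2, 4, 6, 7, 8}.
Its 3×3 block (box 1) already contains {2, 3, 4, 6, 8}.
Removing those from 1–9 leaves {1, 5, 9} as the candidates for R3C1.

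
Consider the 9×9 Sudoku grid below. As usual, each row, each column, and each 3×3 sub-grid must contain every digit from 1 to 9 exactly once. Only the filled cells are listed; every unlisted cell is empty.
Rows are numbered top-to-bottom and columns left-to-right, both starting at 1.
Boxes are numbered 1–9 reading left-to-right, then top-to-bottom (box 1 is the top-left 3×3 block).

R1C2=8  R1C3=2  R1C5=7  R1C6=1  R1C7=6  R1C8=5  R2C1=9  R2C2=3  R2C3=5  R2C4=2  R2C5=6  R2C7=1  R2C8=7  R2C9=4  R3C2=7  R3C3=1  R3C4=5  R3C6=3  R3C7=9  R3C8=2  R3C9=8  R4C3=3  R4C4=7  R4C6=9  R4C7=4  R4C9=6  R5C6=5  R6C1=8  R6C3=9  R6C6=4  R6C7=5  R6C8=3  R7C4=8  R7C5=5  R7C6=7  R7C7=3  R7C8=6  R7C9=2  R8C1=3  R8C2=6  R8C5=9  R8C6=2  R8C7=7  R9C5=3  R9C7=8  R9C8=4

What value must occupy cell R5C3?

Cell R5C3 itself could take any of {4, 6, 7} by direct elimination.
Consider where 6 can go in column 3.
R7C3 is out (row 7 already has a 6).
R8C3 is out (row 8 already has a 6).
R9C3 is out (box 7 already has a 6).
So the only cell in column 3 that can hold 6 is R5C3.
Therefore R5C3 = 6.

6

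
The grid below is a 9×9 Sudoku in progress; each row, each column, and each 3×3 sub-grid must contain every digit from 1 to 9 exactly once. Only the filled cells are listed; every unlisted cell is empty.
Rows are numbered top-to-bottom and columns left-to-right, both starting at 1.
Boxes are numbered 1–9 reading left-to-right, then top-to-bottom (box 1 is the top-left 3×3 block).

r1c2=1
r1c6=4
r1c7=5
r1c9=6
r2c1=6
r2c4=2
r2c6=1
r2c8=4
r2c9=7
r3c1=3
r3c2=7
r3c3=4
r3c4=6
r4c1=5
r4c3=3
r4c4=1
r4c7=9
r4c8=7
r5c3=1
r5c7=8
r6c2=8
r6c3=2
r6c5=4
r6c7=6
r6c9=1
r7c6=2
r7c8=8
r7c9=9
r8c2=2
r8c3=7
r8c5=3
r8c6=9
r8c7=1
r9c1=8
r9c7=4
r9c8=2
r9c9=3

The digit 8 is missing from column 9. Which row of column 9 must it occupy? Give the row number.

Consider where 8 can go in column 9.
r4c9 is out (box 6 already has a 8).
r5c9 is out (row 5 already has a 8).
r8c9 is out (box 9 already has a 8).
So the only cell in column 9 that can hold 8 is r3c9.
That is row 3.

3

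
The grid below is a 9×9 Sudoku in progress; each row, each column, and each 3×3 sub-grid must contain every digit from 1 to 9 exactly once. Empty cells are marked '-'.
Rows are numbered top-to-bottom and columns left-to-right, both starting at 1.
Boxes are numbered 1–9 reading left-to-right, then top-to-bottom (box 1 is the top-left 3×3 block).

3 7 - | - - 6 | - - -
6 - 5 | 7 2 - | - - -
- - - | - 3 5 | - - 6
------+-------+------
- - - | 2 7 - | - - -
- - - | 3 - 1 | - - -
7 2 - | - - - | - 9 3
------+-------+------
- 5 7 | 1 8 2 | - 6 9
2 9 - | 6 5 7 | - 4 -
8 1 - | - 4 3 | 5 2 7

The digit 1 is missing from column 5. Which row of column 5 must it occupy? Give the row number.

1

Consider where 1 can go in column 5.
R5C5 is out (row 5 already has a 1).
R6C5 is out (box 5 already has a 1).
So the only cell in column 5 that can hold 1 is R1C5.
That is row 1.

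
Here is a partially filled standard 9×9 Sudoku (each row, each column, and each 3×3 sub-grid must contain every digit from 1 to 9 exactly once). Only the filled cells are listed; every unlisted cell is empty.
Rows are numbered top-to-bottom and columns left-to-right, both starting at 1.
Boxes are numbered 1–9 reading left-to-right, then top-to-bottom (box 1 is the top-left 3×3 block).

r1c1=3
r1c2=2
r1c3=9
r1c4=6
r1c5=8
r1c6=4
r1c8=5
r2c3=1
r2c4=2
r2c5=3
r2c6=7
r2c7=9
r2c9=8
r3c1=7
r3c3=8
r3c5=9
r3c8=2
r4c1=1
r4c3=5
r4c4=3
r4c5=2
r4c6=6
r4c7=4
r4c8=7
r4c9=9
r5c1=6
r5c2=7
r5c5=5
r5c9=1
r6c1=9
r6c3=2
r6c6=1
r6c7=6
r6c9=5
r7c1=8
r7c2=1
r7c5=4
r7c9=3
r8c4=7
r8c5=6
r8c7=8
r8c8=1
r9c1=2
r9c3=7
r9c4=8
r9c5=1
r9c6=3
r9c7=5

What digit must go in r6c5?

Row 6 already contains {1, 2, 5, 6, 9}.
Column 5 already contains {1, 2, 3, 4, 5, 6, 8, 9}.
Its 3×3 block (box 5) already contains {1, 2, 3, 5, 6}.
The only value from 1–9 not eliminated is 7, so r6c5 = 7.

7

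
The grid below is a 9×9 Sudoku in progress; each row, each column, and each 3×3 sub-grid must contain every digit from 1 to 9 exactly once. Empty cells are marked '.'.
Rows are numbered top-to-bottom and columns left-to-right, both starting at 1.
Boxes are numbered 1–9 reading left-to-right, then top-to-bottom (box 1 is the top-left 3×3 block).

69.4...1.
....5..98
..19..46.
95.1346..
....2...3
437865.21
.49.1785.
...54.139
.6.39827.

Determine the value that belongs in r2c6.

1

Cell r2c6 itself could take any of {1, 2, 3, 6} by direct elimination.
Consider where 1 can go in column 6.
r1c6 is out (row 1 already has a 1).
r3c6 is out (row 3 already has a 1).
r5c6 is out (box 5 already has a 1).
r8c6 is out (row 8 already has a 1).
So the only cell in column 6 that can hold 1 is r2c6.
Therefore r2c6 = 1.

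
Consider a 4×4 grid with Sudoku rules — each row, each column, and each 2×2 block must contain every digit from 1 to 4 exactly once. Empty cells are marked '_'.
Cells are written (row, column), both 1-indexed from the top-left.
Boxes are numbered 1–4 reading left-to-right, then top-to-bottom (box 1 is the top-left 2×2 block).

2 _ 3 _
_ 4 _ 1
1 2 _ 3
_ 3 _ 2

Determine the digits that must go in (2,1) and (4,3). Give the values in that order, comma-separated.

For (2,1):
  Row 2 already contains {1, 4}.
  Column 1 already contains {1, 2}.
  Its 2×2 block (box 1) already contains {2, 4}.
  The only value from 1–4 not eliminated is 3, so (2,1) = 3.
For (4,3):
  Consider where 1 can go in column 3.
  (2,3) is out (row 2 already has a 1).
  (3,3) is out (row 3 already has a 1).
  So the only cell in column 3 that can hold 1 is (4,3).
  So (4,3) = 1.

3,1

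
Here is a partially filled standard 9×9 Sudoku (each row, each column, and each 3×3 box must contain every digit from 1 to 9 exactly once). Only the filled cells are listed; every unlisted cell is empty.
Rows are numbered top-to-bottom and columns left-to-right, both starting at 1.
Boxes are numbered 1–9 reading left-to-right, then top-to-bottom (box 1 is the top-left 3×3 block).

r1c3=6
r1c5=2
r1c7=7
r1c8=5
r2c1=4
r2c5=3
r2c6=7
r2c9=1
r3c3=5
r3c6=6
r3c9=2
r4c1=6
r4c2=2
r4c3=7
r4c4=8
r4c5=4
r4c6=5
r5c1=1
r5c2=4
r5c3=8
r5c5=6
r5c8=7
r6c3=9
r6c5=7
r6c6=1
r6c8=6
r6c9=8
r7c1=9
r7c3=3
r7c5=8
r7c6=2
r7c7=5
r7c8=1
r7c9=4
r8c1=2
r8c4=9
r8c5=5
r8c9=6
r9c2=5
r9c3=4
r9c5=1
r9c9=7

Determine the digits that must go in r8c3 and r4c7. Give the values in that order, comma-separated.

1,1

For r8c3:
  Row 8 already contains {2, 5, 6, 9}.
  Column 3 already contains {3, 4, 5, 6, 7, 8, 9}.
  Its 3×3 block (box 7) already contains {2, 3, 4, 5, 9}.
  The only value from 1–9 not eliminated is 1, so r8c3 = 1.
For r4c7:
  Consider where 1 can go in row 4.
  r4c8 is out (column 8 already has a 1).
  r4c9 is out (column 9 already has a 1).
  So the only cell in row 4 that can hold 1 is r4c7.
  So r4c7 = 1.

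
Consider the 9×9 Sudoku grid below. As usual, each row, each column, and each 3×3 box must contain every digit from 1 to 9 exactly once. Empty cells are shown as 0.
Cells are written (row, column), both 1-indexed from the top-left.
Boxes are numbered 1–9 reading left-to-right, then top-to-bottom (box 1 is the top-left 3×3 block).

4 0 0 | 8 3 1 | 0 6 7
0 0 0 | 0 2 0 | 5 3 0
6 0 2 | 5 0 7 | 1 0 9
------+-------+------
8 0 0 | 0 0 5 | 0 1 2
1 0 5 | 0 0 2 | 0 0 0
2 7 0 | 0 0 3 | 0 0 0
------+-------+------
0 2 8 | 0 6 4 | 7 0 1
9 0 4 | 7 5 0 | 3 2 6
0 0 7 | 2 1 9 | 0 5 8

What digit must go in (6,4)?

1

Cell (6,4) itself could take any of {1, 4, 6, 9} by direct elimination.
Consider where 1 can go in row 6.
(6,3) is out (box 4 already has a 1).
(6,5) is out (column 5 already has a 1).
(6,7) is out (column 7 already has a 1).
(6,8) is out (column 8 already has a 1).
(6,9) is out (column 9 already has a 1).
So the only cell in row 6 that can hold 1 is (6,4).
Therefore (6,4) = 1.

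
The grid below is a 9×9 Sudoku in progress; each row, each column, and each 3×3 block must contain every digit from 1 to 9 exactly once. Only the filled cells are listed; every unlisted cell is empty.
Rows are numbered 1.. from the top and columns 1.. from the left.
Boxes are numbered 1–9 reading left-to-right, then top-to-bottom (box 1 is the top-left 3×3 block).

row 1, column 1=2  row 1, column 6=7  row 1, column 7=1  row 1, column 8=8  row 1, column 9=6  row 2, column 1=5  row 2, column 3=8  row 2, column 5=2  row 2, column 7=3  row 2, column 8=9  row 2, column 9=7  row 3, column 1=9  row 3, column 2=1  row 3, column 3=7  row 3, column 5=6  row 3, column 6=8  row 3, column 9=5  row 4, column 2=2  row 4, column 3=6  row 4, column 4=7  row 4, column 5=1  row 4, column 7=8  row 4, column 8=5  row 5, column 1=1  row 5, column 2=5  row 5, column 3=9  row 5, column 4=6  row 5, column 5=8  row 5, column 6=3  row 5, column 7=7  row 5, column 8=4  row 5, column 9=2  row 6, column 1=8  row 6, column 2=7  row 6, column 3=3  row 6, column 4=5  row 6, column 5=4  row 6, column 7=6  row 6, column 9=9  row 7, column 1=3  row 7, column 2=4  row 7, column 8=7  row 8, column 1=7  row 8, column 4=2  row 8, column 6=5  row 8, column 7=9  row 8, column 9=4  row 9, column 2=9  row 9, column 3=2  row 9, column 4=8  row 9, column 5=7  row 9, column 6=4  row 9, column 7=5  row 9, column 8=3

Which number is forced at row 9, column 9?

Row 9 already contains {2, 3, 4, 5, 7, 8, 9}.
Column 9 already contains {2, 4, 5, 6, 7, 9}.
Its 3×3 block (box 9) already contains {3, 4, 5, 7, 9}.
The only value from 1–9 not eliminated is 1, so row 9, column 9 = 1.

1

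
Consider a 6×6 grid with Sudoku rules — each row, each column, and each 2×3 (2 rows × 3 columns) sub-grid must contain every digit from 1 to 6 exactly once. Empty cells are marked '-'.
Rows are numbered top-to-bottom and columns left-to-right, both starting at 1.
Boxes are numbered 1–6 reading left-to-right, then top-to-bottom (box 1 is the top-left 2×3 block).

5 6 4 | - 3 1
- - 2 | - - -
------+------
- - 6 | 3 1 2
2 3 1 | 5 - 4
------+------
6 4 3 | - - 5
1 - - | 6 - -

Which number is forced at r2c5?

5

Cell r2c5 itself could take any of {4, 5, 6} by direct elimination.
Consider where 5 can go in column 5.
r4c5 is out (row 4 already has a 5).
r5c5 is out (row 5 already has a 5).
r6c5 is out (box 6 already has a 5).
So the only cell in column 5 that can hold 5 is r2c5.
Therefore r2c5 = 5.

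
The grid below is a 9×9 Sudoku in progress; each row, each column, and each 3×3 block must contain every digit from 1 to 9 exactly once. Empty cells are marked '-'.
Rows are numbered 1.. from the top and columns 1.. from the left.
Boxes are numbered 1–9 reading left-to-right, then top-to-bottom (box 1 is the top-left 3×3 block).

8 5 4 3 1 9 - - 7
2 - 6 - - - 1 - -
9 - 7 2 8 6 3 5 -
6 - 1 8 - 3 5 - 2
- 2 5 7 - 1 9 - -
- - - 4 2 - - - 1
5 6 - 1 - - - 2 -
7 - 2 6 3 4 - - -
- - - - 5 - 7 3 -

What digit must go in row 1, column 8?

Row 1 already contains {1, 3, 4, 5, 7, 8, 9}.
Column 8 already contains {2, 3, 5}.
Its 3×3 block (box 3) already contains {1, 3, 5, 7}.
The only value from 1–9 not eliminated is 6, so row 1, column 8 = 6.

6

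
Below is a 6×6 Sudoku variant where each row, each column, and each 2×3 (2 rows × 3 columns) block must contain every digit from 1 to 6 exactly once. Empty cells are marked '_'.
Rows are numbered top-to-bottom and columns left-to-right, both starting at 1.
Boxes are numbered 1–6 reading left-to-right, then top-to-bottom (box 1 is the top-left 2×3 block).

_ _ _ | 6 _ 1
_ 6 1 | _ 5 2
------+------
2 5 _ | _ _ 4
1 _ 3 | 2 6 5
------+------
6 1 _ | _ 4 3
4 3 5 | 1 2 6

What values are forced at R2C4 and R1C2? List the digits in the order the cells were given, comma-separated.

For R2C4:
  Consider where 4 can go in box 2.
  R1C5 is out (column 5 already has a 4).
  So the only cell in box 2 that can hold 4 is R2C4.
  So R2C4 = 4.
For R1C2:
  Consider where 2 can go in column 2.
  R4C2 is out (row 4 already has a 2).
  So the only cell in column 2 that can hold 2 is R1C2.
  So R1C2 = 2.

4,2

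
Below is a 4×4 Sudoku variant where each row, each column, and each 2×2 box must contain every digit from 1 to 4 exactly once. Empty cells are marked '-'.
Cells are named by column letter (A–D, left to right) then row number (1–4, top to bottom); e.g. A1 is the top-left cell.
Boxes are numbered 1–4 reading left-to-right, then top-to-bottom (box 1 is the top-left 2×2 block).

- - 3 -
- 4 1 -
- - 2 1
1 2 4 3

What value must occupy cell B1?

1

Row 1 already contains {3}.
Column B already contains {2, 4}.
Its 2×2 block (box 1) already contains {4}.
The only value from 1–4 not eliminated is 1, so B1 = 1.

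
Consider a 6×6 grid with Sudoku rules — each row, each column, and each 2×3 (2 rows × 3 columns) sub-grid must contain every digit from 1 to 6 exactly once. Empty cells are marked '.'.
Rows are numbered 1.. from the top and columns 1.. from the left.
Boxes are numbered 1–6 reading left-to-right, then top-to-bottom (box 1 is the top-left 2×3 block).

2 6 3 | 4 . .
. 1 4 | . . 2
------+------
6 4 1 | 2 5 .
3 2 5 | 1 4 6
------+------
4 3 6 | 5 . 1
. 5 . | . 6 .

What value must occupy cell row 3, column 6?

Row 3 already contains {1, 2, 4, 5, 6}.
Column 6 already contains {1, 2, 6}.
Its 2×3 block (box 4) already contains {1, 2, 4, 5, 6}.
The only value from 1–6 not eliminated is 3, so row 3, column 6 = 3.

3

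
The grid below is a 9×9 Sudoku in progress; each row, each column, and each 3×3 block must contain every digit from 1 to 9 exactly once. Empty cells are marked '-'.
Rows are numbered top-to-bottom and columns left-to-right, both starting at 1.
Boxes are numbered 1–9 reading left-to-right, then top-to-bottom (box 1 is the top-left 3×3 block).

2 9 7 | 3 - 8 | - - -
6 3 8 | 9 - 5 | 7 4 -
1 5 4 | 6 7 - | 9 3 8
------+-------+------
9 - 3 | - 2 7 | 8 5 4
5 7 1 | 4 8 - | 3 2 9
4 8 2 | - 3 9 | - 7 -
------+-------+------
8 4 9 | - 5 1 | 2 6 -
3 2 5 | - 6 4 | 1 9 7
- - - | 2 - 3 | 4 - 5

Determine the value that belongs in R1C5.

4

Cell R1C5 itself could take any of {1, 4} by direct elimination.
Consider where 4 can go in box 2.
R2C5 is out (row 2 already has a 4).
R3C6 is out (row 3 already has a 4).
So the only cell in box 2 that can hold 4 is R1C5.
Therefore R1C5 = 4.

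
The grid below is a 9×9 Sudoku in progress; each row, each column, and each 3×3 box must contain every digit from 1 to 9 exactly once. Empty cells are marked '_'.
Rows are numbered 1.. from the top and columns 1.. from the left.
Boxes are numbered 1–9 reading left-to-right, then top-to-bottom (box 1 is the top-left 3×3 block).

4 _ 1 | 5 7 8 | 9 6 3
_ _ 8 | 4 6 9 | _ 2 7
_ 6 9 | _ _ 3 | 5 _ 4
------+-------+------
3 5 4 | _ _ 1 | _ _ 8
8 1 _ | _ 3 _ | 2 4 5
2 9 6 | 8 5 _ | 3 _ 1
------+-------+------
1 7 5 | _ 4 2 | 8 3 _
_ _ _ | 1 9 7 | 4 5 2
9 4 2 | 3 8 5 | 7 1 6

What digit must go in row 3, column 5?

Cell row 3, column 5 itself could take any of {1, 2} by direct elimination.
Consider where 1 can go in box 2.
row 3, column 4 is out (column 4 already has a 1).
So the only cell in box 2 that can hold 1 is row 3, column 5.
Therefore row 3, column 5 = 1.

1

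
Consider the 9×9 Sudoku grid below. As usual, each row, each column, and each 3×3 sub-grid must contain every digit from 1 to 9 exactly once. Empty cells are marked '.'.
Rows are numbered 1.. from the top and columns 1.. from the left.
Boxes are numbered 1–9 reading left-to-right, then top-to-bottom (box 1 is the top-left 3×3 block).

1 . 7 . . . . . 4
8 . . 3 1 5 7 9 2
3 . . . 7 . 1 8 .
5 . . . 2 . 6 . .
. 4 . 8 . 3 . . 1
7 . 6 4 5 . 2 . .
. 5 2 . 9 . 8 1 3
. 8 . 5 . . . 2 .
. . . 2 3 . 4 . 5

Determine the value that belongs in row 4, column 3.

8

Cell row 4, column 3 itself could take any of {1, 3, 8, 9} by direct elimination.
Consider where 8 can go in box 4.
row 4, column 2 is out (column 2 already has a 8).
row 5, column 1 is out (row 5 already has a 8).
row 5, column 3 is out (row 5 already has a 8).
row 6, column 2 is out (column 2 already has a 8).
So the only cell in box 4 that can hold 8 is row 4, column 3.
Therefore row 4, column 3 = 8.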